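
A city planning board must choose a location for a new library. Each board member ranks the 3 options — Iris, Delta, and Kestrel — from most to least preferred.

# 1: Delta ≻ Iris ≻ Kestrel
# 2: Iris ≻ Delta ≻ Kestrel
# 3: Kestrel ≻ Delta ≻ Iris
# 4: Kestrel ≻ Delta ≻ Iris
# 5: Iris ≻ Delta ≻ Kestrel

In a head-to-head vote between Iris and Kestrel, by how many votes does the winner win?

1

Ballots ranking Iris above Kestrel: 3.
Ballots ranking Kestrel above Iris: 2.
Iris wins 3–2, a margin of 1.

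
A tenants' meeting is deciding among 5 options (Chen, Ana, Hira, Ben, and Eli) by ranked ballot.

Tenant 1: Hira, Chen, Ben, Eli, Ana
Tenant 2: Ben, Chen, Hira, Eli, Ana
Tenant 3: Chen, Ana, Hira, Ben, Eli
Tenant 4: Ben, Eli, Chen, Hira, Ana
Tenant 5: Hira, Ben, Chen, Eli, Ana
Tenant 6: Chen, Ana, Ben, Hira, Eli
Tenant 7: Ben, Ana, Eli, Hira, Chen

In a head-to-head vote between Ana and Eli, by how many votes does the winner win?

Ballots ranking Ana above Eli: 3.
Ballots ranking Eli above Ana: 4.
Eli wins 4–3, a margin of 1.

1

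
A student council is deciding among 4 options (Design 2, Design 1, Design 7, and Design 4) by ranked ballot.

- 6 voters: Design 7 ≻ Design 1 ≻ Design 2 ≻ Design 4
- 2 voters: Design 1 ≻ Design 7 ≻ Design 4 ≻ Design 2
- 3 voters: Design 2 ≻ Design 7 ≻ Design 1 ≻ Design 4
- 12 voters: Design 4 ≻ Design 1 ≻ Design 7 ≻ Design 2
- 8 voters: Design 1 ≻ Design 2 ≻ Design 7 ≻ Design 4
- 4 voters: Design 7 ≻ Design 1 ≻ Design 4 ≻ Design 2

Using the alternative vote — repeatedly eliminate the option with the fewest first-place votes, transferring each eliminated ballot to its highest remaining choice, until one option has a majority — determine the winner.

Design 7

Round 1: Design 4 12, Design 1 10, Design 7 10, Design 2 3. Design 2 has the fewest and is eliminated.
Round 2: Design 7 13, Design 4 12, Design 1 10. Design 1 has the fewest and is eliminated.
Round 3: Design 7 23, Design 4 12. Design 7 has a majority.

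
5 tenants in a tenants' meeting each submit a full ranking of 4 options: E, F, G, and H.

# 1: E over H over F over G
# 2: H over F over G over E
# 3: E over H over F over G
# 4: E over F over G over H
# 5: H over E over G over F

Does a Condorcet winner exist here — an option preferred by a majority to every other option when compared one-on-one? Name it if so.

Head-to-head results (5 voters total):
E vs F: E wins 4–1.
E vs G: E wins 4–1.
E vs H: E wins 3–2.
F vs G: F wins 4–1.
F vs H: H wins 4–1.
G vs H: H wins 4–1.
E beats each rival — F (4–1), G (4–1), H (3–2) — so E is the Condorcet winner.

E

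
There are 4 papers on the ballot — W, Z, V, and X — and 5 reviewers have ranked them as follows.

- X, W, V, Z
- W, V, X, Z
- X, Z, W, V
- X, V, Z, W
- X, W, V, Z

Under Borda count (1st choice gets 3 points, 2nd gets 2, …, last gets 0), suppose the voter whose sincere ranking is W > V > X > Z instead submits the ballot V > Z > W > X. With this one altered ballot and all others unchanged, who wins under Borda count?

Borda totals with the altered ballot: W 6, Z 5, V 7, X 12.
The winner is unchanged: still X.

X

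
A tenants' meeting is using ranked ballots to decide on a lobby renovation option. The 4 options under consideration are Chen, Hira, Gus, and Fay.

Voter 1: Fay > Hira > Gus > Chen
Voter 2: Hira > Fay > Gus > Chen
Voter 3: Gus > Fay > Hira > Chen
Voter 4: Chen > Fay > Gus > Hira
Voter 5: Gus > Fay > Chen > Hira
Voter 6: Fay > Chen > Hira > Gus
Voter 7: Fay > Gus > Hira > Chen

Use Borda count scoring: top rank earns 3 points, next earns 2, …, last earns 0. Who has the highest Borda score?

Borda scores:
  Chen: 0 + 0 + 0 + 3 + 1 + 2 + 0 = 6
  Hira: 2 + 3 + 1 + 0 + 0 + 1 + 1 = 8
  Gus: 1 + 1 + 3 + 1 + 3 + 0 + 2 = 11
  Fay: 3 + 2 + 2 + 2 + 2 + 3 + 3 = 17
Fay has the highest total.

Fay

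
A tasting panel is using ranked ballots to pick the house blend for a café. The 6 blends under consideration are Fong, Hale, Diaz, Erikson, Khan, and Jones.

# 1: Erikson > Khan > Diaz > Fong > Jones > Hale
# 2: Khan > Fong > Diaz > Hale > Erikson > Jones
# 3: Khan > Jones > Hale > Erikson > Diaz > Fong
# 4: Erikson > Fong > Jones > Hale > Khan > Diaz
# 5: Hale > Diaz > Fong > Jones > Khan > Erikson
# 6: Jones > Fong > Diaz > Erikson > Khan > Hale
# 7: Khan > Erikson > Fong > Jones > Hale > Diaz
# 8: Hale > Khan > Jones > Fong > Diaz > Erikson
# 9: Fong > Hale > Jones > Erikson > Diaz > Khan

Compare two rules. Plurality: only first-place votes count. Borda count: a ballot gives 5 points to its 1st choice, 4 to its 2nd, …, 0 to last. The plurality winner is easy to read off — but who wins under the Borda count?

Plurality first-place counts: Fong 1, Hale 2, Diaz 0, Erikson 2, Khan 3, Jones 1 → Khan.
Borda totals: Fong 27, Hale 22, Diaz 16, Erikson 21, Khan 26, Jones 23 → Fong.

Fong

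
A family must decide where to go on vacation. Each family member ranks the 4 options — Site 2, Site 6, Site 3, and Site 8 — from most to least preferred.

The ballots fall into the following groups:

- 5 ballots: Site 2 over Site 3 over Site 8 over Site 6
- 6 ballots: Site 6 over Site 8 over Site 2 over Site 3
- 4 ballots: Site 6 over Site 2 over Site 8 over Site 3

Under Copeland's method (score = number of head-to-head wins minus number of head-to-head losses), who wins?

Pairwise results:
  Site 2 vs Site 6: Site 6 wins 10–5.
  Site 2 vs Site 3: Site 2 wins 15–0.
  Site 2 vs Site 8: Site 2 wins 9–6.
  Site 6 vs Site 3: Site 6 wins 10–5.
  Site 6 vs Site 8: Site 6 wins 10–5.
  Site 3 vs Site 8: Site 8 wins 10–5.
Copeland scores (wins − losses):
  Site 2: 2 − 1 = 1
  Site 6: 3 − 0 = 3
  Site 3: 0 − 3 = -3
  Site 8: 1 − 2 = -1
Site 6 has the best Copeland score.

Site 6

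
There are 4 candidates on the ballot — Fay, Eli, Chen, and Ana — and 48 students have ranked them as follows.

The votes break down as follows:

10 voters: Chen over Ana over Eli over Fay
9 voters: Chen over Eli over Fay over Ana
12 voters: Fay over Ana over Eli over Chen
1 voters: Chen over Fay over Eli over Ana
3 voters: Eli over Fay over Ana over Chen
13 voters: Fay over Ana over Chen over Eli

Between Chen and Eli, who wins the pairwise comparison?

Ballots ranking Chen above Eli: 10+9+1+13 = 33.
Ballots ranking Eli above Chen: 12+3 = 15.
Chen wins the head-to-head, 33–15.

Chen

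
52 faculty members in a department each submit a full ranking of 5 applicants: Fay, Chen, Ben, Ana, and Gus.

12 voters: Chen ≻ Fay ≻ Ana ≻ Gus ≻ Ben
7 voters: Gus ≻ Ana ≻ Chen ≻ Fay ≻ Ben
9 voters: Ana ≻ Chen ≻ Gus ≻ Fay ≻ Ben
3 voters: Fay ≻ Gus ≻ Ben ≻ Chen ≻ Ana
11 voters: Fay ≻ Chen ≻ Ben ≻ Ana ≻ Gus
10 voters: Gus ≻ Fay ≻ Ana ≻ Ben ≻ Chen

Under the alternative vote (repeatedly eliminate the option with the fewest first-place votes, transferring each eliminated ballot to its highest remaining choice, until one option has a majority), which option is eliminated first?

Ben

Round 1: Gus 17, Fay 14, Chen 12, Ana 9, Ben 0. Ben has the fewest and is eliminated.
Round 2: Gus 17, Fay 14, Chen 12, Ana 9. Ana has the fewest and is eliminated.
Round 3: Chen 21, Gus 17, Fay 14. Fay has the fewest and is eliminated.
Round 4: Chen 32, Gus 20. Chen has a majority.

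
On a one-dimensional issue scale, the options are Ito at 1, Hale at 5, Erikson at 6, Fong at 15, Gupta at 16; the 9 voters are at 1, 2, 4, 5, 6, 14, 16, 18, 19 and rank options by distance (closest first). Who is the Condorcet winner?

With single-peaked preferences on a line, the Condorcet winner is the candidate closest to the median voter.
The median voter (position 6) is closest to Erikson at 6.
Check: Erikson vs Gupta — voters closer to Erikson: 5 of 9.

Erikson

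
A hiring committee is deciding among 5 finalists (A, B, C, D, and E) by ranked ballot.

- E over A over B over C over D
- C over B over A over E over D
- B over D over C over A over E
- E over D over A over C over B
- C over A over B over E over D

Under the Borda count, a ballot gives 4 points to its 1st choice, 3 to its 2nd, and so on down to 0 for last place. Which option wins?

Borda scores:
  A: 3 + 2 + 1 + 2 + 3 = 11
  B: 2 + 3 + 4 + 0 + 2 = 11
  C: 1 + 4 + 2 + 1 + 4 = 12
  D: 0 + 0 + 3 + 3 + 0 = 6
  E: 4 + 1 + 0 + 4 + 1 = 10
C has the highest total.

C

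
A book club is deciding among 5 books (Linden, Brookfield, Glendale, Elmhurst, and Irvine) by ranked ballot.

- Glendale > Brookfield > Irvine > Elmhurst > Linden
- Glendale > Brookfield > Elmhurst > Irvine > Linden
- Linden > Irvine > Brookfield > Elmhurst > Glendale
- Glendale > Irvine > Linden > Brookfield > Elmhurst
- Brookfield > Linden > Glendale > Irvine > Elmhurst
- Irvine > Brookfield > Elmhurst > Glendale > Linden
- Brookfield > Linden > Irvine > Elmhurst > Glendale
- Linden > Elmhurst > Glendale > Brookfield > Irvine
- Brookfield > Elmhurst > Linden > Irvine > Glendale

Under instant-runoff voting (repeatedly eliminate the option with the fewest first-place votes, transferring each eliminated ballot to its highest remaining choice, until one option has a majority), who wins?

Brookfield

Round 1: Brookfield 3, Glendale 3, Linden 2, Irvine 1, Elmhurst 0. Elmhurst has the fewest and is eliminated.
Round 2: Brookfield 3, Glendale 3, Linden 2, Irvine 1. Irvine has the fewest and is eliminated.
Round 3: Brookfield 4, Glendale 3, Linden 2. Linden has the fewest and is eliminated.
Round 4: Brookfield 5, Glendale 4. Brookfield has a majority.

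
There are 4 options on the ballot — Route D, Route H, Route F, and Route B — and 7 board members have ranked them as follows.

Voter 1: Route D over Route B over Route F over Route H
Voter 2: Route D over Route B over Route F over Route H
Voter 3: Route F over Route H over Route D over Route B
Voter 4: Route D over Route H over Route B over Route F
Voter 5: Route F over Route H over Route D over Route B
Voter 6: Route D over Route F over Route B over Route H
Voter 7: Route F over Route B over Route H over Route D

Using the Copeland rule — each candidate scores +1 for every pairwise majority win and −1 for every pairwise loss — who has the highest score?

Route D

Pairwise results:
  Route D vs Route H: Route D wins 4–3.
  Route D vs Route F: Route D wins 4–3.
  Route D vs Route B: Route D wins 6–1.
  Route H vs Route F: Route F wins 6–1.
  Route H vs Route B: Route B wins 4–3.
  Route F vs Route B: Route F wins 4–3.
Copeland scores (wins − losses):
  Route D: 3 − 0 = 3
  Route H: 0 − 3 = -3
  Route F: 2 − 1 = 1
  Route B: 1 − 2 = -1
Route D has the best Copeland score.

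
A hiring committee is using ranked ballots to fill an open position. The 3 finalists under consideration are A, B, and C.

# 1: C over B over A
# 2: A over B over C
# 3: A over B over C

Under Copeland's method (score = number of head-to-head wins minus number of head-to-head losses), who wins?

Pairwise results:
  A vs B: A wins 2–1.
  A vs C: A wins 2–1.
  B vs C: B wins 2–1.
Copeland scores (wins − losses):
  A: 2 − 0 = 2
  B: 1 − 1 = 0
  C: 0 − 2 = -2
A has the best Copeland score.

A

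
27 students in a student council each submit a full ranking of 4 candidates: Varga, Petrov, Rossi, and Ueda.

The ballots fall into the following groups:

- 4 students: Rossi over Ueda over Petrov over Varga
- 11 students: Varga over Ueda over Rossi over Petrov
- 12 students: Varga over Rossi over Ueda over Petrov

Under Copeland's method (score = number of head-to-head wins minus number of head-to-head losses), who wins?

Pairwise results:
  Varga vs Petrov: Varga wins 23–4.
  Varga vs Rossi: Varga wins 23–4.
  Varga vs Ueda: Varga wins 23–4.
  Petrov vs Rossi: Rossi wins 27–0.
  Petrov vs Ueda: Ueda wins 27–0.
  Rossi vs Ueda: Rossi wins 16–11.
Copeland scores (wins − losses):
  Varga: 3 − 0 = 3
  Petrov: 0 − 3 = -3
  Rossi: 2 − 1 = 1
  Ueda: 1 − 2 = -1
Varga has the best Copeland score.

Varga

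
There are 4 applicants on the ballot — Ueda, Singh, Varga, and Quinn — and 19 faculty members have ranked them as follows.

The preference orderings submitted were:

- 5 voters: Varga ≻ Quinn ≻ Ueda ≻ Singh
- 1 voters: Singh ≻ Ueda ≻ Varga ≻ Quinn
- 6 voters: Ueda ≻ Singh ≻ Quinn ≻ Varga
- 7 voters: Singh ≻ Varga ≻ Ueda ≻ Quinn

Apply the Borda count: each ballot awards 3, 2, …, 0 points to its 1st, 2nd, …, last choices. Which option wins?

Singh

Borda scores:
  Ueda: 5·1 + 2 + 6·3 + 7·1 = 32
  Singh: 5·0 + 3 + 6·2 + 7·3 = 36
  Varga: 5·3 + 1 + 6·0 + 7·2 = 30
  Quinn: 5·2 + 0 + 6·1 + 7·0 = 16
Singh has the highest total.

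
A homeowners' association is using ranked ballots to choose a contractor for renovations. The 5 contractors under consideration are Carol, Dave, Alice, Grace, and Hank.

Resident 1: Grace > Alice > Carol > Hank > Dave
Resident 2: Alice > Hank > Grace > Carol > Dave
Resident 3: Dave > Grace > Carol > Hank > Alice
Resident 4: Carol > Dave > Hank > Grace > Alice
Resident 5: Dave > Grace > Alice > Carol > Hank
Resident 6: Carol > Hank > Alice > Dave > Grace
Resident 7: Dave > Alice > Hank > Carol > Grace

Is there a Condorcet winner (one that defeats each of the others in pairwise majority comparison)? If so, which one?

Head-to-head results (7 voters total):
Carol vs Dave: Carol wins 4–3.
Carol vs Alice: Alice wins 4–3.
Carol vs Grace: Grace wins 4–3.
Carol vs Hank: Carol wins 5–2.
Dave vs Alice: Dave wins 4–3.
Dave vs Grace: Dave wins 5–2.
Dave vs Hank: Dave wins 4–3.
Alice vs Grace: Grace wins 4–3.
Alice vs Hank: Alice wins 4–3.
Grace vs Hank: Hank wins 4–3.
No candidate beats all others: Carol beats Dave beats Alice beats Carol, a majority cycle.

None — there is no Condorcet winner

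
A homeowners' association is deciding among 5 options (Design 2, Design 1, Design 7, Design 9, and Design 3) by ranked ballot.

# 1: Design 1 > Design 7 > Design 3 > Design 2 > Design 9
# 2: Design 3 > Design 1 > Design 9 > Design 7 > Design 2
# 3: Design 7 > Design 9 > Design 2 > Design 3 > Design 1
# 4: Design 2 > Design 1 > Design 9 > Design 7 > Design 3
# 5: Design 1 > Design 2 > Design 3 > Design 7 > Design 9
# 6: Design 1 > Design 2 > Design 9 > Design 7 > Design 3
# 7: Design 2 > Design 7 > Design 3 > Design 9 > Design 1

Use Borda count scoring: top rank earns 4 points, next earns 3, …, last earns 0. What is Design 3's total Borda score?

11

Borda scores:
  Design 2: 1 + 0 + 2 + 4 + 3 + 3 + 4 = 17
  Design 1: 4 + 3 + 0 + 3 + 4 + 4 + 0 = 18
  Design 7: 3 + 1 + 4 + 1 + 1 + 1 + 3 = 14
  Design 9: 0 + 2 + 3 + 2 + 0 + 2 + 1 = 10
  Design 3: 2 + 4 + 1 + 0 + 2 + 0 + 2 = 11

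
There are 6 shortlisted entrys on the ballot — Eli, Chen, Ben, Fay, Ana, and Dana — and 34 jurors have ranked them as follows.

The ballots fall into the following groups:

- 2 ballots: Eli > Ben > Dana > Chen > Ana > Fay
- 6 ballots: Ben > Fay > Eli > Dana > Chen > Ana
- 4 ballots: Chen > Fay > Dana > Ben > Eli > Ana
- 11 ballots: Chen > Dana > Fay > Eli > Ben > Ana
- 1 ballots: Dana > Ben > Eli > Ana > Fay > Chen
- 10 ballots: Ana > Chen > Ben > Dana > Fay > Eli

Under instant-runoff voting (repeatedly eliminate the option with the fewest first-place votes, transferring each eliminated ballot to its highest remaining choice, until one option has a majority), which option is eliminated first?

Fay

Round 1: Chen 15, Ana 10, Ben 6, Eli 2, Dana 1, Fay 0. Fay has the fewest and is eliminated.
Round 2: Chen 15, Ana 10, Ben 6, Eli 2, Dana 1. Dana has the fewest and is eliminated.
Round 3: Chen 15, Ana 10, Ben 7, Eli 2. Eli has the fewest and is eliminated.
Round 4: Chen 15, Ana 10, Ben 9. Ben has the fewest and is eliminated.
Round 5: Chen 23, Ana 11. Chen has a majority.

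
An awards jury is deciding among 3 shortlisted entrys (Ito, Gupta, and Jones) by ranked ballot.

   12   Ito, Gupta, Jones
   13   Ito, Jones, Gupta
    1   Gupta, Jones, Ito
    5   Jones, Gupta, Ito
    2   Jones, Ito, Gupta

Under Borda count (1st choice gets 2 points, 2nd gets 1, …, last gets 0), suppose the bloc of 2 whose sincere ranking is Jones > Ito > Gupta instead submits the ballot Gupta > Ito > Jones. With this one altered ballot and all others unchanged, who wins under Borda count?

Borda totals with the altered ballot: Ito 52, Gupta 23, Jones 24.
The winner is unchanged: still Ito.

Ito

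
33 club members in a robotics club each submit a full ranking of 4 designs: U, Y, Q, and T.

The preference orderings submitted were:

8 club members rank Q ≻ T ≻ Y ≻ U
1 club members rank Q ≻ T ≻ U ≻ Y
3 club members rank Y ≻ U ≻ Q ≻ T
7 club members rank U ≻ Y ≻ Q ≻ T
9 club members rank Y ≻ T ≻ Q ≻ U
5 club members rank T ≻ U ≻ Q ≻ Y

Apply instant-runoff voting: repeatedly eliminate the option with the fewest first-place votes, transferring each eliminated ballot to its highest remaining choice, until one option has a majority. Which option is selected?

Y

Round 1: Y 12, Q 9, U 7, T 5. T has the fewest and is eliminated.
Round 2: U 12, Y 12, Q 9. Q has the fewest and is eliminated.
Round 3: Y 20, U 13. Y has a majority.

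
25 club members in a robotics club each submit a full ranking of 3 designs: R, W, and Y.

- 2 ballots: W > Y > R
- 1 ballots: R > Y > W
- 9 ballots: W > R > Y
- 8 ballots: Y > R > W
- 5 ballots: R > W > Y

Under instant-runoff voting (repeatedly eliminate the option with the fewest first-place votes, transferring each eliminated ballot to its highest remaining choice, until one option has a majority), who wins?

Round 1: W 11, Y 8, R 6. R has the fewest and is eliminated.
Round 2: W 16, Y 9. W has a majority.

W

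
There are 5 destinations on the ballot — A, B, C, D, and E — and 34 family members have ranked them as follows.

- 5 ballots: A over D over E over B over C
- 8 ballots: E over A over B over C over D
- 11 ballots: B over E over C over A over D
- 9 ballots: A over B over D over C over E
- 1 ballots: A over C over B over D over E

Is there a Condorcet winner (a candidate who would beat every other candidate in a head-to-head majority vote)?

Head-to-head results (34 voters total):
A vs B: A wins 23–11.
A vs C: A wins 23–11.
A vs D: A wins 34–0.
A vs E: E wins 19–15.
B vs C: B wins 33–1.
B vs D: B wins 29–5.
B vs E: B wins 21–13.
C vs D: C wins 20–14.
C vs E: E wins 24–10.
D vs E: E wins 19–15.
No candidate beats all others: A beats B beats E beats A, a majority cycle.

No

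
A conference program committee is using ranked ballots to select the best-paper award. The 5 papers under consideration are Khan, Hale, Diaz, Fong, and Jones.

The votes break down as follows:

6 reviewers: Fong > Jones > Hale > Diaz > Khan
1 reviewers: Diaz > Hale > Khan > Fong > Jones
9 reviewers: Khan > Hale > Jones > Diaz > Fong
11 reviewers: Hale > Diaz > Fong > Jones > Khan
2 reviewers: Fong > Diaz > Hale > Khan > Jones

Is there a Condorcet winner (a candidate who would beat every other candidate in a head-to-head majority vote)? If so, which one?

Hale

Head-to-head results (29 voters total):
Khan vs Hale: Hale wins 20–9.
Khan vs Diaz: Diaz wins 20–9.
Khan vs Fong: Fong wins 19–10.
Khan vs Jones: Jones wins 17–12.
Hale vs Diaz: Hale wins 26–3.
Hale vs Fong: Hale wins 21–8.
Hale vs Jones: Hale wins 23–6.
Diaz vs Fong: Diaz wins 21–8.
Diaz vs Jones: Jones wins 15–14.
Fong vs Jones: Fong wins 20–9.
Hale beats each rival — Khan (20–9), Diaz (26–3), Fong (21–8), Jones (23–6) — so Hale is the Condorcet winner.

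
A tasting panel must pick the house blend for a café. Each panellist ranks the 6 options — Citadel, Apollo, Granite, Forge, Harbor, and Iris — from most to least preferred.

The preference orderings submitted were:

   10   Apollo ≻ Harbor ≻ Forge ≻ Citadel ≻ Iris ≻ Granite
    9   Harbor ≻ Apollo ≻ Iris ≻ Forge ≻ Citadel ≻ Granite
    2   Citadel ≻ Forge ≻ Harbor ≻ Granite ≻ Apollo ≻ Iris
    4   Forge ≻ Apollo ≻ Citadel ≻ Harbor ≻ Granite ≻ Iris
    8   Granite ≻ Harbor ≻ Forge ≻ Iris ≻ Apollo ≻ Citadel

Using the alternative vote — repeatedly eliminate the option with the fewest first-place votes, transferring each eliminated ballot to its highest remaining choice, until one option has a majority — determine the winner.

Harbor

Round 1: Apollo 10, Harbor 9, Granite 8, Forge 4, Citadel 2, Iris 0. Iris has the fewest and is eliminated.
Round 2: Apollo 10, Harbor 9, Granite 8, Forge 4, Citadel 2. Citadel has the fewest and is eliminated.
Round 3: Apollo 10, Harbor 9, Granite 8, Forge 6. Forge has the fewest and is eliminated.
Round 4: Apollo 14, Harbor 11, Granite 8. Granite has the fewest and is eliminated.
Round 5: Harbor 19, Apollo 14. Harbor has a majority.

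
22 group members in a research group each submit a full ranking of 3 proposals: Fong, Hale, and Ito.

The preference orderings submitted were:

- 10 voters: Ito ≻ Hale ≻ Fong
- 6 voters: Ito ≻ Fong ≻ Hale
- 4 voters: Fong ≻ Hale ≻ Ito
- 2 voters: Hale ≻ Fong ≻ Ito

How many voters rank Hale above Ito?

Ballots ranking Hale above Ito: 4+2 = 6.
Ballots ranking Ito above Hale: 10+6 = 16.
So 6 of 22 voters prefer Hale to Ito.

6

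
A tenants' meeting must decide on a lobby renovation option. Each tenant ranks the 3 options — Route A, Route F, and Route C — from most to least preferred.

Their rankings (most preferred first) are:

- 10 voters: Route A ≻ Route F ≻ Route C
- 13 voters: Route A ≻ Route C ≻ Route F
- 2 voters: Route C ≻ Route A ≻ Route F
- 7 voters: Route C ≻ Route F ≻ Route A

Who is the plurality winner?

Route A

First-place vote totals:
  Route A: 23
  Route F: 0
  Route C: 9
Route A has the most first-place votes.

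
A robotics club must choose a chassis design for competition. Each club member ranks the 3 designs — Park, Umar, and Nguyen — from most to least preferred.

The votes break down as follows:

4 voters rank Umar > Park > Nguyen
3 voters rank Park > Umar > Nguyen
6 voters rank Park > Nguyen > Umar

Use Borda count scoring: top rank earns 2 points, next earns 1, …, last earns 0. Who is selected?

Borda scores:
  Park: 4·1 + 3·2 + 6·2 = 22
  Umar: 4·2 + 3·1 + 6·0 = 11
  Nguyen: 4·0 + 3·0 + 6·1 = 6
Park has the highest total.

Park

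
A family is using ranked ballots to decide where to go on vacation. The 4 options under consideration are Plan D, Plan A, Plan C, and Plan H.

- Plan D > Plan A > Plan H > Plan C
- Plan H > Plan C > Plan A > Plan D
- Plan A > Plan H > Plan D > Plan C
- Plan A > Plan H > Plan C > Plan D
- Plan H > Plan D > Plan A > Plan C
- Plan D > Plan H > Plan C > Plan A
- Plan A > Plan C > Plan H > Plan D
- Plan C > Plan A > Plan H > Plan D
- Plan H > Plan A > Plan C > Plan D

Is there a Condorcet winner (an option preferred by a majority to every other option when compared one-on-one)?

Yes

Head-to-head results (9 voters total):
Plan D vs Plan A: Plan A wins 6–3.
Plan D vs Plan C: Plan C wins 5–4.
Plan D vs Plan H: Plan H wins 7–2.
Plan A vs Plan C: Plan A wins 6–3.
Plan A vs Plan H: Plan A wins 5–4.
Plan C vs Plan H: Plan H wins 7–2.
Plan A beats each rival — Plan D (6–3), Plan C (6–3), Plan H (5–4) — so Plan A is the Condorcet winner.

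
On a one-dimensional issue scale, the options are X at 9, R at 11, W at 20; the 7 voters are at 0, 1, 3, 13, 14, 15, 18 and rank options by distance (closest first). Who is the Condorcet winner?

R

With single-peaked preferences on a line, the Condorcet winner is the candidate closest to the median voter.
The median voter (position 13) is closest to R at 11.
Check: R vs X — voters closer to R: 4 of 7.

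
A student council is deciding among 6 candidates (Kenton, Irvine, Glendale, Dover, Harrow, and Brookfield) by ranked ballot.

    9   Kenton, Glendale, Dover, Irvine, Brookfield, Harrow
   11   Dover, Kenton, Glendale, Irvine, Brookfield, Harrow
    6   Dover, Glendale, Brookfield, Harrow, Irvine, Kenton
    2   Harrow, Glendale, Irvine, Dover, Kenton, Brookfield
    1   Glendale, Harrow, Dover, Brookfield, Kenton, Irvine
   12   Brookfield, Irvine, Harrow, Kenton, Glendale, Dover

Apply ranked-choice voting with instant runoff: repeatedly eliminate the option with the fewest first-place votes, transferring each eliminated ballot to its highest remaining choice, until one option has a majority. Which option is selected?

Round 1: Dover 17, Brookfield 12, Kenton 9, Harrow 2, Glendale 1, Irvine 0. Irvine has the fewest and is eliminated.
Round 2: Dover 17, Brookfield 12, Kenton 9, Harrow 2, Glendale 1. Glendale has the fewest and is eliminated.
Round 3: Dover 17, Brookfield 12, Kenton 9, Harrow 3. Harrow has the fewest and is eliminated.
Round 4: Dover 20, Brookfield 12, Kenton 9. Kenton has the fewest and is eliminated.
Round 5: Dover 29, Brookfield 12. Dover has a majority.

Dover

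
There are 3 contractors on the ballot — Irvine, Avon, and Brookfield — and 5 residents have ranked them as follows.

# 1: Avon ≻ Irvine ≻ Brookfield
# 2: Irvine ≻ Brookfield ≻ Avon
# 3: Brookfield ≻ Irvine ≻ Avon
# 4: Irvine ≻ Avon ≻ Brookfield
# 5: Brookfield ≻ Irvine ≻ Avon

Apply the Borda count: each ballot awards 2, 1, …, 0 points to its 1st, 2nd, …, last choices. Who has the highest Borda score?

Irvine

Borda scores:
  Irvine: 1 + 2 + 1 + 2 + 1 = 7
  Avon: 2 + 0 + 0 + 1 + 0 = 3
  Brookfield: 0 + 1 + 2 + 0 + 2 = 5
Irvine has the highest total.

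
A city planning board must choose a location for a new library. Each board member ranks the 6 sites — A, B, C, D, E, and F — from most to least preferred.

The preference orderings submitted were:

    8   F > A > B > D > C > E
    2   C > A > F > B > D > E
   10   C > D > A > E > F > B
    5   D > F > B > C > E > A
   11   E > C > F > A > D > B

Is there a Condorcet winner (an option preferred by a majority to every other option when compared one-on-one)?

Head-to-head results (36 voters total):
A vs B: A wins 31–5.
A vs C: C wins 28–8.
A vs D: A wins 21–15.
A vs E: A wins 20–16.
A vs F: F wins 24–12.
B vs C: C wins 23–13.
B vs D: D wins 26–10.
B vs E: E wins 21–15.
B vs F: F wins 36–0.
C vs D: C wins 23–13.
C vs E: C wins 25–11.
C vs F: C wins 23–13.
D vs E: D wins 25–11.
D vs F: F wins 21–15.
E vs F: E wins 21–15.
C beats each rival — A (28–8), B (23–13), D (23–13), E (25–11), F (23–13) — so C is the Condorcet winner.

Yes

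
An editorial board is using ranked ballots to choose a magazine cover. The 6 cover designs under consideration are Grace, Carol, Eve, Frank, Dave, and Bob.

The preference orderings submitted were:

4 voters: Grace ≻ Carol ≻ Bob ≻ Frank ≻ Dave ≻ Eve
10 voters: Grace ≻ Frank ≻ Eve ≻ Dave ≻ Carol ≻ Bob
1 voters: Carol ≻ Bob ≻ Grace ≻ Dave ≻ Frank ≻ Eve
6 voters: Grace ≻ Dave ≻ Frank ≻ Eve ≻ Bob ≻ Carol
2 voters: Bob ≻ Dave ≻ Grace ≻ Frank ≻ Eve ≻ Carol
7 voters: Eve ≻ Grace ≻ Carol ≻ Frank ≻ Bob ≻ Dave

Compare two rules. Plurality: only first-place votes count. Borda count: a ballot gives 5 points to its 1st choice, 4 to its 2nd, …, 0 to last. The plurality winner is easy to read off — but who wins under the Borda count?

Grace

Plurality first-place counts: Grace 20, Carol 1, Eve 7, Frank 0, Dave 0, Bob 2 → Grace.
Borda totals: Grace 137, Carol 52, Eve 79, Frank 85, Dave 58, Bob 39 → Grace.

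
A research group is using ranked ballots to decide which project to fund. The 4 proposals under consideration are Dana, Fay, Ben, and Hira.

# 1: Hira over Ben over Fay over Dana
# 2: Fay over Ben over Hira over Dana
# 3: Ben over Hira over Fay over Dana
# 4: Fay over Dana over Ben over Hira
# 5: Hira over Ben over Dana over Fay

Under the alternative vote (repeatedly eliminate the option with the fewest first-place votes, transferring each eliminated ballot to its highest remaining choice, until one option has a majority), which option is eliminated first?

Round 1: Fay 2, Hira 2, Ben 1, Dana 0. Dana has the fewest and is eliminated.
Round 2: Fay 2, Hira 2, Ben 1. Ben has the fewest and is eliminated.
Round 3: Hira 3, Fay 2. Hira has a majority.

Dana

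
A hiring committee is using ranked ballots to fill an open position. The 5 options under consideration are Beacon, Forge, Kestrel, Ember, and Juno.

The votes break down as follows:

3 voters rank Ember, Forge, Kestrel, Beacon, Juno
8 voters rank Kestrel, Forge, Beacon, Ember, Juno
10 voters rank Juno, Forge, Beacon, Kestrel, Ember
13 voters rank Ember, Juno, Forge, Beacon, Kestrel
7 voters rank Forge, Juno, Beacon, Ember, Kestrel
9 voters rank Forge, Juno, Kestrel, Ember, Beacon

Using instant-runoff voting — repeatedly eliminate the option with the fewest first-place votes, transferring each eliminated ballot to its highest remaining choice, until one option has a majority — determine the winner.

Round 1: Forge 16, Ember 16, Juno 10, Kestrel 8, Beacon 0. Beacon has the fewest and is eliminated.
Round 2: Forge 16, Ember 16, Juno 10, Kestrel 8. Kestrel has the fewest and is eliminated.
Round 3: Forge 24, Ember 16, Juno 10. Juno has the fewest and is eliminated.
Round 4: Forge 34, Ember 16. Forge has a majority.

Forge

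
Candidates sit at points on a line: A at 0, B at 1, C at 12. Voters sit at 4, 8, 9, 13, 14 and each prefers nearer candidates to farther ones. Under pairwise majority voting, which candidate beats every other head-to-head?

C

With single-peaked preferences on a line, the Condorcet winner is the candidate closest to the median voter.
The median voter (position 9) is closest to C at 12.
Check: C vs B — voters closer to C: 4 of 5.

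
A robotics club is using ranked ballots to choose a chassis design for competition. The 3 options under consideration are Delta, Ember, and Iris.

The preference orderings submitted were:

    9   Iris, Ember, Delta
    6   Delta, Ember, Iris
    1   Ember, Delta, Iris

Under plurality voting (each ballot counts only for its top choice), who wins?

First-place vote totals:
  Delta: 6
  Ember: 1
  Iris: 9
Iris has the most first-place votes.

Iris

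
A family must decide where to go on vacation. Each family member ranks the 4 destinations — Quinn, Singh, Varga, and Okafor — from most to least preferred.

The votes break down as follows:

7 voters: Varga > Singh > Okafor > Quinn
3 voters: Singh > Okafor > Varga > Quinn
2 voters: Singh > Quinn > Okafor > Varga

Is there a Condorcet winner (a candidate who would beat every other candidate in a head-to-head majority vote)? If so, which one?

Varga

Head-to-head results (12 voters total):
Quinn vs Singh: Singh wins 12–0.
Quinn vs Varga: Varga wins 10–2.
Quinn vs Okafor: Okafor wins 10–2.
Singh vs Varga: Varga wins 7–5.
Singh vs Okafor: Singh wins 12–0.
Varga vs Okafor: Varga wins 7–5.
Varga beats each rival — Quinn (10–2), Singh (7–5), Okafor (7–5) — so Varga is the Condorcet winner.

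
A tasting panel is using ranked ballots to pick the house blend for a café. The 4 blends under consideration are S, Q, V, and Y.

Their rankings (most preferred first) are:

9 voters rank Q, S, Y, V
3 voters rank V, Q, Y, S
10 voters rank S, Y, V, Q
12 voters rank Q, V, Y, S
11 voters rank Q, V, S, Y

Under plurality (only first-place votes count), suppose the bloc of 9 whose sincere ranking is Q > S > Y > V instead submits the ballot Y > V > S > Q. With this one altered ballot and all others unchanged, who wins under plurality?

First-place totals with the altered ballot: S 10, Q 23, V 3, Y 9.
The winner is unchanged: still Q.

Q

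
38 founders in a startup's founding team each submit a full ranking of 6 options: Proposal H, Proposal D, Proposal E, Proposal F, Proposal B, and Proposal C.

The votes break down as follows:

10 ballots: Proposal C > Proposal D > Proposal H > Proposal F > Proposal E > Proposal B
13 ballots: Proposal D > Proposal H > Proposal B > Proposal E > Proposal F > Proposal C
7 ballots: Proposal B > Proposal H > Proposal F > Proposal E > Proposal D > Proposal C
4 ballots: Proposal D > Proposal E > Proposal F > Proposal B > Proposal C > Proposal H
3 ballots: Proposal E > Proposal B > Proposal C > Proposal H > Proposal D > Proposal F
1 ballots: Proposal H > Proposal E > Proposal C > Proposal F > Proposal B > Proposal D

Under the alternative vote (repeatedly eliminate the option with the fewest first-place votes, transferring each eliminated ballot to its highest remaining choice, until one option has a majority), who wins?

Proposal D

Round 1: Proposal D 17, Proposal C 10, Proposal B 7, Proposal E 3, Proposal H 1, Proposal F 0. Proposal F has the fewest and is eliminated.
Round 2: Proposal D 17, Proposal C 10, Proposal B 7, Proposal E 3, Proposal H 1. Proposal H has the fewest and is eliminated.
Round 3: Proposal D 17, Proposal C 10, Proposal B 7, Proposal E 4. Proposal E has the fewest and is eliminated.
Round 4: Proposal D 17, Proposal C 11, Proposal B 10. Proposal B has the fewest and is eliminated.
Round 5: Proposal D 24, Proposal C 14. Proposal D has a majority.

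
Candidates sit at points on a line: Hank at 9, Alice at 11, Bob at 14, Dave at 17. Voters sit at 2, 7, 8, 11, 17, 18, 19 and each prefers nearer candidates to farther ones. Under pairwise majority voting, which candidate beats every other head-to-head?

Alice

With single-peaked preferences on a line, the Condorcet winner is the candidate closest to the median voter.
The median voter (position 11) is closest to Alice at 11.
Check: Alice vs Dave — voters closer to Alice: 4 of 7.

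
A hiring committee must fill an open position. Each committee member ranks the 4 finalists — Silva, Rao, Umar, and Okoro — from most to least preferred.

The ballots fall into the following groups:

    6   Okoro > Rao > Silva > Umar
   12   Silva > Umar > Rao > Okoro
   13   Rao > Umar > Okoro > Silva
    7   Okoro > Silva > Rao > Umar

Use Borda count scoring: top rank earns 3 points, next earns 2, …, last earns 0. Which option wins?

Rao

Borda scores:
  Silva: 6·1 + 12·3 + 13·0 + 7·2 = 56
  Rao: 6·2 + 12·1 + 13·3 + 7·1 = 70
  Umar: 6·0 + 12·2 + 13·2 + 7·0 = 50
  Okoro: 6·3 + 12·0 + 13·1 + 7·3 = 52
Rao has the highest total.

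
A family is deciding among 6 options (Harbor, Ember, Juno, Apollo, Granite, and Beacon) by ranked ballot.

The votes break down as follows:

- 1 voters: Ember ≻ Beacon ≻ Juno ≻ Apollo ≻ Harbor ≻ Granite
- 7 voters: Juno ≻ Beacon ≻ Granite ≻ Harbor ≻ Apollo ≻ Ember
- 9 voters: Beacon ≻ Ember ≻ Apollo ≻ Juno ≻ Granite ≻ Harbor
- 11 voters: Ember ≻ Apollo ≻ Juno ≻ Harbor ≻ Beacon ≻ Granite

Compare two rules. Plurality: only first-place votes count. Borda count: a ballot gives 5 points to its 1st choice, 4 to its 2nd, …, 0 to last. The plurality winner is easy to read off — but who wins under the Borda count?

Ember

Plurality first-place counts: Harbor 0, Ember 12, Juno 7, Apollo 0, Granite 0, Beacon 9 → Ember.
Borda totals: Harbor 37, Ember 96, Juno 89, Apollo 80, Granite 30, Beacon 88 → Ember.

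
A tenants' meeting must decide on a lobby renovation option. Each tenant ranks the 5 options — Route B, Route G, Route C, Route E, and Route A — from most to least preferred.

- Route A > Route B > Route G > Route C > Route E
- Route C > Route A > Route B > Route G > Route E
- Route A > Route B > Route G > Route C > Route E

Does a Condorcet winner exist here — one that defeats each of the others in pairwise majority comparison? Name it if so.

Route A

Head-to-head results (3 voters total):
Route B vs Route G: Route B wins 3–0.
Route B vs Route C: Route B wins 2–1.
Route B vs Route E: Route B wins 3–0.
Route B vs Route A: Route A wins 3–0.
Route G vs Route C: Route G wins 2–1.
Route G vs Route E: Route G wins 3–0.
Route G vs Route A: Route A wins 3–0.
Route C vs Route E: Route C wins 3–0.
Route C vs Route A: Route A wins 2–1.
Route E vs Route A: Route A wins 3–0.
Route A beats each rival — Route B (3–0), Route G (3–0), Route C (2–1), Route E (3–0) — so Route A is the Condorcet winner.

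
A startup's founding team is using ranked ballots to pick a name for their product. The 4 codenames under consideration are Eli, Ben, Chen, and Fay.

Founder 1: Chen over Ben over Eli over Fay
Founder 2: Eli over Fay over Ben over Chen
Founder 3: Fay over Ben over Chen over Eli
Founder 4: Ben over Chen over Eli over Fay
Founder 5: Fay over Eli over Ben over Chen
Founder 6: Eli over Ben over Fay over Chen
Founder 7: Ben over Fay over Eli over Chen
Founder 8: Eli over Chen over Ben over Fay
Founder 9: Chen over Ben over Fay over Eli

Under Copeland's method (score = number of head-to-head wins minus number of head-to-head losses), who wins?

Ben

Pairwise results:
  Eli vs Ben: Ben wins 5–4.
  Eli vs Chen: Eli wins 5–4.
  Eli vs Fay: Eli wins 5–4.
  Ben vs Chen: Ben wins 6–3.
  Ben vs Fay: Ben wins 6–3.
  Chen vs Fay: Fay wins 5–4.
Copeland scores (wins − losses):
  Eli: 2 − 1 = 1
  Ben: 3 − 0 = 3
  Chen: 0 − 3 = -3
  Fay: 1 − 2 = -1
Ben has the best Copeland score.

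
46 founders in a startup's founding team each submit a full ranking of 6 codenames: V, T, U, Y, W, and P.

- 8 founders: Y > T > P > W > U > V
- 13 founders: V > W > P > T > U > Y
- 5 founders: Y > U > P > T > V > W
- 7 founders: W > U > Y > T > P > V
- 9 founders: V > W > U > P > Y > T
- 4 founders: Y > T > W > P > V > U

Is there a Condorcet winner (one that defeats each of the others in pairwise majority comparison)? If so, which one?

None — there is no Condorcet winner

Head-to-head results (46 voters total):
V vs T: T wins 24–22.
V vs U: V wins 26–20.
V vs Y: Y wins 24–22.
V vs W: V wins 27–19.
V vs P: P wins 24–22.
T vs U: T wins 25–21.
T vs Y: Y wins 33–13.
T vs W: W wins 29–17.
T vs P: P wins 27–19.
U vs Y: U wins 29–17.
U vs W: W wins 41–5.
U vs P: P wins 25–21.
Y vs W: W wins 29–17.
Y vs P: Y wins 24–22.
W vs P: W wins 33–13.
No candidate beats all others: V beats W beats T beats V, a majority cycle.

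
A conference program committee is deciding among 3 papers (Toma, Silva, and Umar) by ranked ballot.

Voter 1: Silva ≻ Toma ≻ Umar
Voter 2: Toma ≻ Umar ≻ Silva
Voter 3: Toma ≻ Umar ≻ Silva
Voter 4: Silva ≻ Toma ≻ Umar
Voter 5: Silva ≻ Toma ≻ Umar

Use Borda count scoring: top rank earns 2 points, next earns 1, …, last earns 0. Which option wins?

Borda scores:
  Toma: 1 + 2 + 2 + 1 + 1 = 7
  Silva: 2 + 0 + 0 + 2 + 2 = 6
  Umar: 0 + 1 + 1 + 0 + 0 = 2
Toma has the highest total.

Toma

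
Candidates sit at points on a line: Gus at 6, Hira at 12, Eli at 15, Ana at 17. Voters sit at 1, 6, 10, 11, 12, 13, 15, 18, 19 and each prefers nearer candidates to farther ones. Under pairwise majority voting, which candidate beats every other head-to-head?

Hira

With single-peaked preferences on a line, the Condorcet winner is the candidate closest to the median voter.
The median voter (position 12) is closest to Hira at 12.
Check: Hira vs Ana — voters closer to Hira: 6 of 9.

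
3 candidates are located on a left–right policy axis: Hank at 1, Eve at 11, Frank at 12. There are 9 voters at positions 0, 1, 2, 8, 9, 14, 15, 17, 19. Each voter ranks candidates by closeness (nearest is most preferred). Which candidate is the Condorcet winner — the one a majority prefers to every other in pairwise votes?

With single-peaked preferences on a line, the Condorcet winner is the candidate closest to the median voter.
The median voter (position 9) is closest to Eve at 11.
Check: Eve vs Hank — voters closer to Eve: 6 of 9.

Eve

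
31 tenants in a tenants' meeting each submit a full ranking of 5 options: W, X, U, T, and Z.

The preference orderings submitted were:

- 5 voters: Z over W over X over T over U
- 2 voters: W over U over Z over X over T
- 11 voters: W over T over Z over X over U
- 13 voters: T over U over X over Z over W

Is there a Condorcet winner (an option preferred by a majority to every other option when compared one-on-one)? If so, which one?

Head-to-head results (31 voters total):
W vs X: W wins 18–13.
W vs U: W wins 18–13.
W vs T: W wins 18–13.
W vs Z: Z wins 18–13.
X vs U: X wins 16–15.
X vs T: T wins 24–7.
X vs Z: Z wins 18–13.
U vs T: T wins 29–2.
U vs Z: Z wins 16–15.
T vs Z: T wins 24–7.
No candidate beats all others: W beats T beats Z beats W, a majority cycle.

No Condorcet winner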